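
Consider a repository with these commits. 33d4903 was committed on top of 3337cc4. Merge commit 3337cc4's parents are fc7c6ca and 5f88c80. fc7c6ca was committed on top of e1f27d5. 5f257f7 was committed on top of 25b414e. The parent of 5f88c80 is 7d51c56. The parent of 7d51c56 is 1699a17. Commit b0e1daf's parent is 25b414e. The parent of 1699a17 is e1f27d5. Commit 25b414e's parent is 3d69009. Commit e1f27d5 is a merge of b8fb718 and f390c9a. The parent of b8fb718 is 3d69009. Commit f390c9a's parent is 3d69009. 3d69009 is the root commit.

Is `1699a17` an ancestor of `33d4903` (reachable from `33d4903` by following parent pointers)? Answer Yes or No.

Yes

Ancestors of 33d4903 (commits reachable by following parents): {1699a17, 3337cc4, 33d4903, 3d69009, 5f88c80, 7d51c56, b8fb718, e1f27d5, f390c9a, fc7c6ca}.
1699a17 is in that set, so it is an ancestor of 33d4903.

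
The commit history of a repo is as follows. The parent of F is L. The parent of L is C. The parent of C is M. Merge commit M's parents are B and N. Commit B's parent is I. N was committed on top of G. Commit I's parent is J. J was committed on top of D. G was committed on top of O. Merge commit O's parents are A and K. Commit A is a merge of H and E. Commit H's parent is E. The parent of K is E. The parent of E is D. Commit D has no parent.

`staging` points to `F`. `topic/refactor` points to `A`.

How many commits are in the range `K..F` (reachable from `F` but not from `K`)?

12

Reachable from F: {A, B, C, D, E, F, G, H, I, J, K, L, M, N, O}.
Reachable from K: {D, E, K}.
In F's history but not K's: {A, B, C, F, G, H, I, J, L, M, N, O} — 12 commits.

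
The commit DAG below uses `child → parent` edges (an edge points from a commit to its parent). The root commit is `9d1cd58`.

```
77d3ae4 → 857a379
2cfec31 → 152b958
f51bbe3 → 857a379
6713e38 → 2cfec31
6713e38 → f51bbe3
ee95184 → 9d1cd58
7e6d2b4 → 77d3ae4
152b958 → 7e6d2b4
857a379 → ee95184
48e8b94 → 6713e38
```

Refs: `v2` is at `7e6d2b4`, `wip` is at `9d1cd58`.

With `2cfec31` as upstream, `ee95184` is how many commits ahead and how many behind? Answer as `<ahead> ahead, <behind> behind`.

0 ahead, 5 behind

Reachable from ee95184: {9d1cd58, ee95184}.
Reachable from 2cfec31: {152b958, 2cfec31, 77d3ae4, 7e6d2b4, 857a379, 9d1cd58, ee95184}.
Only in ee95184's history (ahead): {} — 0.
Only in 2cfec31's history (behind): {152b958, 2cfec31, 77d3ae4, 7e6d2b4, 857a379} — 5.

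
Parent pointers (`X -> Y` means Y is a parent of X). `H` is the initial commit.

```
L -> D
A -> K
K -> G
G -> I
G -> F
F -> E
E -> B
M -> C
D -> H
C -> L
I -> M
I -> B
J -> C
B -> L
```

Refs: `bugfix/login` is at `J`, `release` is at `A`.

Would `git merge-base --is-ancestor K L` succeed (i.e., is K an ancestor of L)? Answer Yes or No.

Ancestors of L: {D, H, L}.
K is not in that set, so it is not an ancestor of L.

No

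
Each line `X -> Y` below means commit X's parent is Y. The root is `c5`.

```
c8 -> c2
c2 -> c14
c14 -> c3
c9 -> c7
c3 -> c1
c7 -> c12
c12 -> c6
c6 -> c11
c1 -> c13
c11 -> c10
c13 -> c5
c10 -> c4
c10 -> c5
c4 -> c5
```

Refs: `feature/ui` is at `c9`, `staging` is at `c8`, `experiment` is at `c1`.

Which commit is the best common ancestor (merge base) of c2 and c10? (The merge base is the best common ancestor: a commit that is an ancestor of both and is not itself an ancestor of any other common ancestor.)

c5

Ancestors of c2: {c1, c13, c14, c2, c3, c5}.
Ancestors of c10: {c10, c4, c5}.
Common ancestors: {c5}.
The only common ancestor is c5, so it is the merge base.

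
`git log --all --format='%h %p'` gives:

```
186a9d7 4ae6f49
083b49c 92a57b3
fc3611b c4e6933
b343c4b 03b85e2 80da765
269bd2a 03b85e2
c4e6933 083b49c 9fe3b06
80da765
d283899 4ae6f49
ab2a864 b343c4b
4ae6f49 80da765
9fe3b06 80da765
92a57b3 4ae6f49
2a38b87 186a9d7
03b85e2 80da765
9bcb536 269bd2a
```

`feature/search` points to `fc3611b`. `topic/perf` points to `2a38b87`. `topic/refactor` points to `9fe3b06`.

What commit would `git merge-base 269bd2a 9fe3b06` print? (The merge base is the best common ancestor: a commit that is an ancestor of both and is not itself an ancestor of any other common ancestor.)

80da765

Ancestors of 269bd2a: {03b85e2, 269bd2a, 80da765}.
Ancestors of 9fe3b06: {80da765, 9fe3b06}.
Common ancestors: {80da765}.
The only common ancestor is 80da765, so it is the merge base.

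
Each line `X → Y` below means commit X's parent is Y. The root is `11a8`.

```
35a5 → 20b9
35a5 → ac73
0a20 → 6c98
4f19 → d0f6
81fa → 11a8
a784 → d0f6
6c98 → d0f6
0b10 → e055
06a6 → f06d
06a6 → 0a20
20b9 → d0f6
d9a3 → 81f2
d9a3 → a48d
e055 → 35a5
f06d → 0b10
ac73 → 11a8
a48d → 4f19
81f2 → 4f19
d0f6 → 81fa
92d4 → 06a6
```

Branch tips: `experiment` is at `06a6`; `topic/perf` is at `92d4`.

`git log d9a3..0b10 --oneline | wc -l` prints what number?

5

Reachable from 0b10: {0b10, 11a8, 20b9, 35a5, 81fa, ac73, d0f6, e055}.
Reachable from d9a3: {11a8, 4f19, 81f2, 81fa, a48d, d0f6, d9a3}.
In 0b10's history but not d9a3's: {0b10, 20b9, 35a5, ac73, e055} — 5 commits.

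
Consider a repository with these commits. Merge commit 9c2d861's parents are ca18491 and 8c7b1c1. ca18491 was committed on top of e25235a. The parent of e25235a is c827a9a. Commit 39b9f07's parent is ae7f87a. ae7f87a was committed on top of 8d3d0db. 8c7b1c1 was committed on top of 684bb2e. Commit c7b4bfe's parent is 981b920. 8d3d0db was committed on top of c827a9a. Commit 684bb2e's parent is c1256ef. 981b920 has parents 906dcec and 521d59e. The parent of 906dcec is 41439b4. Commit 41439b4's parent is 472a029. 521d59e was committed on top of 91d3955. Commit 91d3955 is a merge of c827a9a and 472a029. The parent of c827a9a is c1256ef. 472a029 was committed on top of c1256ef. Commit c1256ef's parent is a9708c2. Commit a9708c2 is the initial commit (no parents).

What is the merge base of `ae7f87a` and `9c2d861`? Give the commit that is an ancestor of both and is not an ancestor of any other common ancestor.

c827a9a

Ancestors of ae7f87a: {8d3d0db, a9708c2, ae7f87a, c1256ef, c827a9a}.
Ancestors of 9c2d861: {684bb2e, 8c7b1c1, 9c2d861, a9708c2, c1256ef, c827a9a, ca18491, e25235a}.
Common ancestors: {a9708c2, c1256ef, c827a9a}.
Among these, c827a9a is not an ancestor of any other common ancestor — it is the merge base.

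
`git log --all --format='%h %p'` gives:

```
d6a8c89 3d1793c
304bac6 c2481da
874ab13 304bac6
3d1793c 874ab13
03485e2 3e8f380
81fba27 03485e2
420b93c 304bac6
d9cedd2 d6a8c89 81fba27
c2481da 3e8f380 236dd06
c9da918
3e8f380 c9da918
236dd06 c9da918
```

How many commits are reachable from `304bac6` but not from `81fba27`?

Reachable from 304bac6: {236dd06, 304bac6, 3e8f380, c2481da, c9da918}.
Reachable from 81fba27: {03485e2, 3e8f380, 81fba27, c9da918}.
In 304bac6's history but not 81fba27's: {236dd06, 304bac6, c2481da} — 3 commits.

3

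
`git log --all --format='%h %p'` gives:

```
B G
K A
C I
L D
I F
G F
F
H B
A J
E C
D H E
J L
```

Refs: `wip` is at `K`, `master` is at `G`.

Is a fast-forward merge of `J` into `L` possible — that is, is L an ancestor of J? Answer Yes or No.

Yes

A fast-forward from L to J is possible iff L is an ancestor of J.
Ancestors of J: {B, C, D, E, F, G, H, I, J, L}.
L is among them, so fast-forward is possible.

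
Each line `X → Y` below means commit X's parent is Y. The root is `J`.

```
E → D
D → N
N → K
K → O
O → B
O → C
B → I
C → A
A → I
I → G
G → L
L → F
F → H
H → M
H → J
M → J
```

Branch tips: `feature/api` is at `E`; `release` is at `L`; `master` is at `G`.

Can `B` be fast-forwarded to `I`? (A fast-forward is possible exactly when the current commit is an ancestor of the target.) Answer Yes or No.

No

A fast-forward from B to I is possible iff B is an ancestor of I.
Ancestors of I: {F, G, H, I, J, L, M}.
B is not among them, so fast-forward is not possible.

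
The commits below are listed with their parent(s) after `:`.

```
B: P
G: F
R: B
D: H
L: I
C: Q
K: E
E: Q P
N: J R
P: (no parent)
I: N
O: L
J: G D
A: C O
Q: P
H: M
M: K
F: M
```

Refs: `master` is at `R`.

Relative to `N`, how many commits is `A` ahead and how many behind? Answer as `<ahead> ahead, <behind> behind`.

5 ahead, 0 behind

Reachable from A: {A, B, C, D, E, F, G, H, I, J, K, L, M, N, O, P, Q, R}.
Reachable from N: {B, D, E, F, G, H, J, K, M, N, P, Q, R}.
Only in A's history (ahead): {A, C, I, L, O} — 5.
Only in N's history (behind): {} — 0.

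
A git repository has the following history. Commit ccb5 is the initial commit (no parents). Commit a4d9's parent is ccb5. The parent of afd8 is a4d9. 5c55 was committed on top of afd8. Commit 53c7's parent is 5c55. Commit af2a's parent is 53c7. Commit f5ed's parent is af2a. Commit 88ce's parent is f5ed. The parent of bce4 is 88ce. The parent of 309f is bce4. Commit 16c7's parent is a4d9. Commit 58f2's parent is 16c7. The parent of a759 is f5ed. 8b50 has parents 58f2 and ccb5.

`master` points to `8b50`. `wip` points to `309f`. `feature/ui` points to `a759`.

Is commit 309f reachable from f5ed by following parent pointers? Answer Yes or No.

No

Ancestors of f5ed: {53c7, 5c55, a4d9, af2a, afd8, ccb5, f5ed}.
309f is not in that set, so it is not an ancestor of f5ed.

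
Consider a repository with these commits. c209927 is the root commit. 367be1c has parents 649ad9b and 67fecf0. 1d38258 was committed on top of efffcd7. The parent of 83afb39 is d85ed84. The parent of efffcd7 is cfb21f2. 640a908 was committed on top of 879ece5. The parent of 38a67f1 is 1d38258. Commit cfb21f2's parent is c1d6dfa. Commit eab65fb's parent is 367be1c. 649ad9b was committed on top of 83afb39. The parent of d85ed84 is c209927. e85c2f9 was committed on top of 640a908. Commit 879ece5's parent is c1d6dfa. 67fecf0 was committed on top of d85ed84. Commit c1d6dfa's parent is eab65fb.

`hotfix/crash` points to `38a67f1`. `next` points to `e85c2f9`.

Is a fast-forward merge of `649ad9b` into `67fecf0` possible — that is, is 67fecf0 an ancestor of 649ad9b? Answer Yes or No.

No

A fast-forward from 67fecf0 to 649ad9b is possible iff 67fecf0 is an ancestor of 649ad9b.
Ancestors of 649ad9b: {649ad9b, 83afb39, c209927, d85ed84}.
67fecf0 is not among them, so fast-forward is not possible.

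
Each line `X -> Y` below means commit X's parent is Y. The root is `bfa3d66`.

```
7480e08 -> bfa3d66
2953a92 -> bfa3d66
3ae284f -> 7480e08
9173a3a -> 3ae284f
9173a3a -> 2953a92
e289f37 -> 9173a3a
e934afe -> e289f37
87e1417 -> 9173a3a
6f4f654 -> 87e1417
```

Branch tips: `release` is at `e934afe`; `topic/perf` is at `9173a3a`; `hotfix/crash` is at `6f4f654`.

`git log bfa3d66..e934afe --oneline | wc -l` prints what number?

Reachable from e934afe: {2953a92, 3ae284f, 7480e08, 9173a3a, bfa3d66, e289f37, e934afe}.
Reachable from bfa3d66: {bfa3d66}.
In e934afe's history but not bfa3d66's: {2953a92, 3ae284f, 7480e08, 9173a3a, e289f37, e934afe} — 6 commits.

6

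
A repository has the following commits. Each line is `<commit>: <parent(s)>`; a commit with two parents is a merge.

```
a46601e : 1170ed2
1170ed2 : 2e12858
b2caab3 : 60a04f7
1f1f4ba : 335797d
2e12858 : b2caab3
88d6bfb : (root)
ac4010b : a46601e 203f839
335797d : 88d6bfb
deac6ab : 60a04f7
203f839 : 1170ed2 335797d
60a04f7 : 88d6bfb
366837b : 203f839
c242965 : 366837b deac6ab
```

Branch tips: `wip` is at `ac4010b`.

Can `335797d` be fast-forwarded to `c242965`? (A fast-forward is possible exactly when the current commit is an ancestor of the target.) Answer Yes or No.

Yes

A fast-forward from 335797d to c242965 is possible iff 335797d is an ancestor of c242965.
Ancestors of c242965: {1170ed2, 203f839, 2e12858, 335797d, 366837b, 60a04f7, 88d6bfb, b2caab3, c242965, deac6ab}.
335797d is among them, so fast-forward is possible.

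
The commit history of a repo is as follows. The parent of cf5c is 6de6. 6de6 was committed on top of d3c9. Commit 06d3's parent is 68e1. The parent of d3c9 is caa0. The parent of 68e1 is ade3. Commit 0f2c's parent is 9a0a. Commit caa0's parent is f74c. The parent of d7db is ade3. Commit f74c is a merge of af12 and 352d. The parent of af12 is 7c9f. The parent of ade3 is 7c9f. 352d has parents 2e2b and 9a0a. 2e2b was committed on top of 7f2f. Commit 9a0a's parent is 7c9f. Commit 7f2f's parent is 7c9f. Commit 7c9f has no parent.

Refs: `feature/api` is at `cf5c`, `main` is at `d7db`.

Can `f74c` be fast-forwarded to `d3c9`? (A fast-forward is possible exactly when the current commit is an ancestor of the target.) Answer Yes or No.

A fast-forward from f74c to d3c9 is possible iff f74c is an ancestor of d3c9.
Ancestors of d3c9: {2e2b, 352d, 7c9f, 7f2f, 9a0a, af12, caa0, d3c9, f74c}.
f74c is among them, so fast-forward is possible.

Yes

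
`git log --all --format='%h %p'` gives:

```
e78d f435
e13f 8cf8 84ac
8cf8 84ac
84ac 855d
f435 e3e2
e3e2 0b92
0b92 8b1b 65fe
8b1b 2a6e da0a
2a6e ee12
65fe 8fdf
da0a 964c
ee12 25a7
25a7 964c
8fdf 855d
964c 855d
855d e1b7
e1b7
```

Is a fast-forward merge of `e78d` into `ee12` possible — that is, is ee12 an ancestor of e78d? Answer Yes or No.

Yes

A fast-forward from ee12 to e78d is possible iff ee12 is an ancestor of e78d.
Ancestors of e78d: {0b92, 25a7, 2a6e, 65fe, 855d, 8b1b, 8fdf, 964c, da0a, e1b7, e3e2, e78d, ee12, f435}.
ee12 is among them, so fast-forward is possible.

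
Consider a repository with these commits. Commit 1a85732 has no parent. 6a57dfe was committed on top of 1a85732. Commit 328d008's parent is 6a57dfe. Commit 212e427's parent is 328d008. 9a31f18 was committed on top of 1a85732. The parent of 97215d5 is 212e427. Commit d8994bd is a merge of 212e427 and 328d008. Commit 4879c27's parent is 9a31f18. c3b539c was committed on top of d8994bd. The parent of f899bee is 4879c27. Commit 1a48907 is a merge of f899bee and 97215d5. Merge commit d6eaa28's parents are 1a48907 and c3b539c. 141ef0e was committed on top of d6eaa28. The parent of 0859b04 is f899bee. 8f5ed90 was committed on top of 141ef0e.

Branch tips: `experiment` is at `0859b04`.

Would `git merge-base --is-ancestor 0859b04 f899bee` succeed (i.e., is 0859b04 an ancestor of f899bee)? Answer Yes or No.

Ancestors of f899bee: {1a85732, 4879c27, 9a31f18, f899bee}.
0859b04 is not in that set, so it is not an ancestor of f899bee.

No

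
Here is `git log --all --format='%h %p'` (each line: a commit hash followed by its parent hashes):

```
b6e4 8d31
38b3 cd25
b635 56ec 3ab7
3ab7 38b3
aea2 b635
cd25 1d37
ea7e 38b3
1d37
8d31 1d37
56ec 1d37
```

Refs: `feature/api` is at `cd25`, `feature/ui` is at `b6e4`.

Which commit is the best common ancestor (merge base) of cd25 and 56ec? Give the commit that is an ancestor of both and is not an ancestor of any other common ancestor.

1d37

Ancestors of cd25: {1d37, cd25}.
Ancestors of 56ec: {1d37, 56ec}.
Common ancestors: {1d37}.
The only common ancestor is 1d37, so it is the merge base.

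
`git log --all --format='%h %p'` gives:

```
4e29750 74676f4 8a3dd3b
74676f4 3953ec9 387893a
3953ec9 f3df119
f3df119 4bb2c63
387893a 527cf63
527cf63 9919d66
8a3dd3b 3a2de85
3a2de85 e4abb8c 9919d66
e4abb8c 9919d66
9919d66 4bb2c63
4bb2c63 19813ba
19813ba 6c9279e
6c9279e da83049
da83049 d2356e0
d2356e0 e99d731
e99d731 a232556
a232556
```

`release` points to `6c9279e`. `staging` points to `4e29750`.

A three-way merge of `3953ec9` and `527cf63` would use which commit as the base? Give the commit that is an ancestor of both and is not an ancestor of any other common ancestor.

Ancestors of 3953ec9: {19813ba, 3953ec9, 4bb2c63, 6c9279e, a232556, d2356e0, da83049, e99d731, f3df119}.
Ancestors of 527cf63: {19813ba, 4bb2c63, 527cf63, 6c9279e, 9919d66, a232556, d2356e0, da83049, e99d731}.
Common ancestors: {19813ba, 4bb2c63, 6c9279e, a232556, d2356e0, da83049, e99d731}.
Among these, 4bb2c63 is not an ancestor of any other common ancestor — it is the merge base.

4bb2c63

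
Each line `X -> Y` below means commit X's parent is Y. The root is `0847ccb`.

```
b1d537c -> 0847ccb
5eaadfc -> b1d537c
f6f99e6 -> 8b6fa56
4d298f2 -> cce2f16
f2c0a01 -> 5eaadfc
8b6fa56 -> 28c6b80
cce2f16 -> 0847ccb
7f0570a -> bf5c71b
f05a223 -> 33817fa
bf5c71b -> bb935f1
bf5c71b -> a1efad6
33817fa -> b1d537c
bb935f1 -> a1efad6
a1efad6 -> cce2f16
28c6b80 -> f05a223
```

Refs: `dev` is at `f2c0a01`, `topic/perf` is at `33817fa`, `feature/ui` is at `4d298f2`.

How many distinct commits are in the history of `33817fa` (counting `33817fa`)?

Walking parent pointers from 33817fa: reachable set = {0847ccb, 33817fa, b1d537c}.
That is 3 commits.

3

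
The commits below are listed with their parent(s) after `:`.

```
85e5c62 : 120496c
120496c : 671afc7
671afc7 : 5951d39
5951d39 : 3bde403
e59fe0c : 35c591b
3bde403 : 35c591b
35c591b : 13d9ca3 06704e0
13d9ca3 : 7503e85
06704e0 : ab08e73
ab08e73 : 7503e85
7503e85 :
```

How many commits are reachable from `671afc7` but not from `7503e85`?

Reachable from 671afc7: {06704e0, 13d9ca3, 35c591b, 3bde403, 5951d39, 671afc7, 7503e85, ab08e73}.
Reachable from 7503e85: {7503e85}.
In 671afc7's history but not 7503e85's: {06704e0, 13d9ca3, 35c591b, 3bde403, 5951d39, 671afc7, ab08e73} — 7 commits.

7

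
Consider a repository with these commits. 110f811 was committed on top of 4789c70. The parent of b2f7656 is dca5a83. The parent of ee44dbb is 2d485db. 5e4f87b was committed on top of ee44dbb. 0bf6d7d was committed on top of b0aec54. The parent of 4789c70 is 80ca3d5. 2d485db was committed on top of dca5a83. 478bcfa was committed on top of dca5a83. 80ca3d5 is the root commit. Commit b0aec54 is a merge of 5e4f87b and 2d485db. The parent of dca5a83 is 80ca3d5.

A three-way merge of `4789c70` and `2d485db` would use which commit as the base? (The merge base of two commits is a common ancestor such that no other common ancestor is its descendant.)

80ca3d5

Ancestors of 4789c70: {4789c70, 80ca3d5}.
Ancestors of 2d485db: {2d485db, 80ca3d5, dca5a83}.
Common ancestors: {80ca3d5}.
The only common ancestor is 80ca3d5, so it is the merge base.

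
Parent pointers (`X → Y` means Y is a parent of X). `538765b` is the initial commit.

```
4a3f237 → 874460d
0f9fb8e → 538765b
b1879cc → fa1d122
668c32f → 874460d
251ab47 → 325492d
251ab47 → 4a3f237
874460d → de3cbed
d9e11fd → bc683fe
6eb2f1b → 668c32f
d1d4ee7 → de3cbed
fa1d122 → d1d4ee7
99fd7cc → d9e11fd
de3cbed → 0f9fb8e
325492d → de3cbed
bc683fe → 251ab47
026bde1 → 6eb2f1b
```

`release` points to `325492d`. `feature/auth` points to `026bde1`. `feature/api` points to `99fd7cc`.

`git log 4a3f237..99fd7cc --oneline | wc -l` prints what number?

5

Reachable from 99fd7cc: {0f9fb8e, 251ab47, 325492d, 4a3f237, 538765b, 874460d, 99fd7cc, bc683fe, d9e11fd, de3cbed}.
Reachable from 4a3f237: {0f9fb8e, 4a3f237, 538765b, 874460d, de3cbed}.
In 99fd7cc's history but not 4a3f237's: {251ab47, 325492d, 99fd7cc, bc683fe, d9e11fd} — 5 commits.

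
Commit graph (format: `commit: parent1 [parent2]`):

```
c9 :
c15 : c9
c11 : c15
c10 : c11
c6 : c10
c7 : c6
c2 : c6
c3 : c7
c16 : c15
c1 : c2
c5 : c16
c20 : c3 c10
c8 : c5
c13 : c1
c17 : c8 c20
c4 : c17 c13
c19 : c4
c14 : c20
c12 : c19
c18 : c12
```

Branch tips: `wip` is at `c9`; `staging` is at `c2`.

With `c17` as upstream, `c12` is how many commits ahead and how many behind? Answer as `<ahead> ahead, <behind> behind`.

Reachable from c12: {c1, c10, c11, c12, c13, c15, c16, c17, c19, c2, c20, c3, c4, c5, c6, c7, c8, c9}.
Reachable from c17: {c10, c11, c15, c16, c17, c20, c3, c5, c6, c7, c8, c9}.
Only in c12's history (ahead): {c1, c12, c13, c19, c2, c4} — 6.
Only in c17's history (behind): {} — 0.

6 ahead, 0 behind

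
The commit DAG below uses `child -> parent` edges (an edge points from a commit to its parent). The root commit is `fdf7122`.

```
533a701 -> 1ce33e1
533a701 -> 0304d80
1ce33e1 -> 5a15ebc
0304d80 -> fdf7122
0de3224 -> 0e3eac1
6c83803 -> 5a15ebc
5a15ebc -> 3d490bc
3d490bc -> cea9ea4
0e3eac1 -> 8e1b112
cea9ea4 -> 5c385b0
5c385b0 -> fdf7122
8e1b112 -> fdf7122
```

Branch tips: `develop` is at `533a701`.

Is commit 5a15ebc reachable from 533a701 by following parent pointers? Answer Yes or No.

Ancestors of 533a701 (commits reachable by following parents): {0304d80, 1ce33e1, 3d490bc, 533a701, 5a15ebc, 5c385b0, cea9ea4, fdf7122}.
5a15ebc is in that set, so it is an ancestor of 533a701.

Yes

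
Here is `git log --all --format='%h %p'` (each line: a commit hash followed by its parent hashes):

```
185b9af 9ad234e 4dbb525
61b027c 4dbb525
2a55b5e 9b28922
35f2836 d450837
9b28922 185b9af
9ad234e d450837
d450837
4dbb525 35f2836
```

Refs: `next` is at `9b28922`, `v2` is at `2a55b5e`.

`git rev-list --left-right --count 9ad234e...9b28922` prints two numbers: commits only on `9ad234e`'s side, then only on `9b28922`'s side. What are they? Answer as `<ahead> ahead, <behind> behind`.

0 ahead, 4 behind

Reachable from 9ad234e: {9ad234e, d450837}.
Reachable from 9b28922: {185b9af, 35f2836, 4dbb525, 9ad234e, 9b28922, d450837}.
Only in 9ad234e's history (ahead): {} — 0.
Only in 9b28922's history (behind): {185b9af, 35f2836, 4dbb525, 9b28922} — 4.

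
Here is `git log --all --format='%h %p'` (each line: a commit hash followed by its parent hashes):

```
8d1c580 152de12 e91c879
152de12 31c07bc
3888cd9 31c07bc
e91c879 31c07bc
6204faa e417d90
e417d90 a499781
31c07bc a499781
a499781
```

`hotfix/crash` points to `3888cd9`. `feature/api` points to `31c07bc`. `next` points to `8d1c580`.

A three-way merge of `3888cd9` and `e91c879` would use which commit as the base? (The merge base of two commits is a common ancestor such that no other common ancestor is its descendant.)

31c07bc

Ancestors of 3888cd9: {31c07bc, 3888cd9, a499781}.
Ancestors of e91c879: {31c07bc, a499781, e91c879}.
Common ancestors: {31c07bc, a499781}.
Among these, 31c07bc is not an ancestor of any other common ancestor — it is the merge base.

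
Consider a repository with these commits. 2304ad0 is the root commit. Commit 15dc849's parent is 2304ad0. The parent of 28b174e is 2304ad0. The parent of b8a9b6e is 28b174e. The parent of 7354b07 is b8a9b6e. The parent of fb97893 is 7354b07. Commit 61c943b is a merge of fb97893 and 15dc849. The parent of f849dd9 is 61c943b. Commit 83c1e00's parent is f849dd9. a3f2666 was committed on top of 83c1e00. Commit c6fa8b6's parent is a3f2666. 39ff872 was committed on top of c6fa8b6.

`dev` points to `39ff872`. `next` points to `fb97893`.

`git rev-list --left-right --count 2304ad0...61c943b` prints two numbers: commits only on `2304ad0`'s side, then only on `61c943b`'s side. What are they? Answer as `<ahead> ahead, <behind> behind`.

Reachable from 2304ad0: {2304ad0}.
Reachable from 61c943b: {15dc849, 2304ad0, 28b174e, 61c943b, 7354b07, b8a9b6e, fb97893}.
Only in 2304ad0's history (ahead): {} — 0.
Only in 61c943b's history (behind): {15dc849, 28b174e, 61c943b, 7354b07, b8a9b6e, fb97893} — 6.

0 ahead, 6 behind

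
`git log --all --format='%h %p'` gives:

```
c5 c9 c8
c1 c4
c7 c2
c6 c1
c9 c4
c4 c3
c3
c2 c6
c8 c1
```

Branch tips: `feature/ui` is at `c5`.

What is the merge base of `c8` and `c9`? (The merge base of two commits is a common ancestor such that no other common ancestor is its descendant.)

Ancestors of c8: {c1, c3, c4, c8}.
Ancestors of c9: {c3, c4, c9}.
Common ancestors: {c3, c4}.
Among these, c4 is not an ancestor of any other common ancestor — it is the merge base.

c4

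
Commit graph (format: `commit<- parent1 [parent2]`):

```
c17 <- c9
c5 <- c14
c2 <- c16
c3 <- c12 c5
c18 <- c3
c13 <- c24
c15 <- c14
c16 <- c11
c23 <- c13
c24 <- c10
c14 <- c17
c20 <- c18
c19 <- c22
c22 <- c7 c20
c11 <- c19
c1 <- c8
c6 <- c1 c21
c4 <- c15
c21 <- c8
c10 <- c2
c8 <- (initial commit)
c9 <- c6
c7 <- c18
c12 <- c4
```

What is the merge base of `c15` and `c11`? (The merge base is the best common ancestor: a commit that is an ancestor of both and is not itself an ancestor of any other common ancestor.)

c15

Ancestors of c15: {c1, c14, c15, c17, c21, c6, c8, c9}.
Ancestors of c11: {c1, c11, c12, c14, c15, c17, c18, c19, c20, c21, c22, c3, c4, c5, c6, c7, c8, c9}.
Common ancestors: {c1, c14, c15, c17, c21, c6, c8, c9}.
Among these, c15 is not an ancestor of any other common ancestor — it is the merge base.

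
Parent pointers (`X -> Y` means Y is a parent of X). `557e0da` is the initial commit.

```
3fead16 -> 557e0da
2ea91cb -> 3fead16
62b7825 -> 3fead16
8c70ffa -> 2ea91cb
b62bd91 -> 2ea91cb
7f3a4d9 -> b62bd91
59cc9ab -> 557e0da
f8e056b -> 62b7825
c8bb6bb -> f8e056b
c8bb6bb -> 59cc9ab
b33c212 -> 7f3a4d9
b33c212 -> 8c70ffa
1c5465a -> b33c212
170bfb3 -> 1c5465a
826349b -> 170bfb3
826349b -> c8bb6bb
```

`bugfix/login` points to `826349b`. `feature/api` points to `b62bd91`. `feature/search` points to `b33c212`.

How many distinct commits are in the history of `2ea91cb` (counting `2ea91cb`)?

3

Walking parent pointers from 2ea91cb: reachable set = {2ea91cb, 3fead16, 557e0da}.
That is 3 commits.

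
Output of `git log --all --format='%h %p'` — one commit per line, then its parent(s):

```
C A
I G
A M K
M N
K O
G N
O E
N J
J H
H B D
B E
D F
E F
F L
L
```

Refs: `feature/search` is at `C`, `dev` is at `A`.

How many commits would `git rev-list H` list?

6

Walking parent pointers from H: reachable set = {B, D, E, F, H, L}.
That is 6 commits.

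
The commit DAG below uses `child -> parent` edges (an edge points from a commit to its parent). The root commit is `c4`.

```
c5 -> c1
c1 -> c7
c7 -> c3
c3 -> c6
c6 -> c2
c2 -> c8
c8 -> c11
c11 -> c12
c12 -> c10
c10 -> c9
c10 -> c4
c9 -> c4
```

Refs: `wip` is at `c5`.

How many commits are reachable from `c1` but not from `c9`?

9

Reachable from c1: {c1, c10, c11, c12, c2, c3, c4, c6, c7, c8, c9}.
Reachable from c9: {c4, c9}.
In c1's history but not c9's: {c1, c10, c11, c12, c2, c3, c6, c7, c8} — 9 commits.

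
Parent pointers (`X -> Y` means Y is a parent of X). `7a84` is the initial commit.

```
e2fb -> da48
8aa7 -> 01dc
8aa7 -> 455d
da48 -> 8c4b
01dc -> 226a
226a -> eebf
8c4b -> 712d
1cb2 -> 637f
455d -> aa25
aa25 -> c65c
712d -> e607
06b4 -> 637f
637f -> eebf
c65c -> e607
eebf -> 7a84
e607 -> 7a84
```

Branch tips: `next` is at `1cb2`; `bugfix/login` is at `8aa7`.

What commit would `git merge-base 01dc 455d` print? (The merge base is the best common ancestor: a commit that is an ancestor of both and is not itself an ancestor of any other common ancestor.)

7a84

Ancestors of 01dc: {01dc, 226a, 7a84, eebf}.
Ancestors of 455d: {455d, 7a84, aa25, c65c, e607}.
Common ancestors: {7a84}.
The only common ancestor is 7a84, so it is the merge base.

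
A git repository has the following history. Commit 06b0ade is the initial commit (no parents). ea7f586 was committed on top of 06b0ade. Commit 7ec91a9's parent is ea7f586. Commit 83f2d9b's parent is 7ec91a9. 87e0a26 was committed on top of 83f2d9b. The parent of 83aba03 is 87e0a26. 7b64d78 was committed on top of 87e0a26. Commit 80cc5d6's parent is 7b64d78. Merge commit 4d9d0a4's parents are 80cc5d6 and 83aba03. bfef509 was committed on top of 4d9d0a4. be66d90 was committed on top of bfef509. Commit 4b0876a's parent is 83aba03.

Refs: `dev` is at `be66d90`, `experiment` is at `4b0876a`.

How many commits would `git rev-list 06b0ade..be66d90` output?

10

Reachable from be66d90: {06b0ade, 4d9d0a4, 7b64d78, 7ec91a9, 80cc5d6, 83aba03, 83f2d9b, 87e0a26, be66d90, bfef509, ea7f586}.
Reachable from 06b0ade: {06b0ade}.
In be66d90's history but not 06b0ade's: {4d9d0a4, 7b64d78, 7ec91a9, 80cc5d6, 83aba03, 83f2d9b, 87e0a26, be66d90, bfef509, ea7f586} — 10 commits.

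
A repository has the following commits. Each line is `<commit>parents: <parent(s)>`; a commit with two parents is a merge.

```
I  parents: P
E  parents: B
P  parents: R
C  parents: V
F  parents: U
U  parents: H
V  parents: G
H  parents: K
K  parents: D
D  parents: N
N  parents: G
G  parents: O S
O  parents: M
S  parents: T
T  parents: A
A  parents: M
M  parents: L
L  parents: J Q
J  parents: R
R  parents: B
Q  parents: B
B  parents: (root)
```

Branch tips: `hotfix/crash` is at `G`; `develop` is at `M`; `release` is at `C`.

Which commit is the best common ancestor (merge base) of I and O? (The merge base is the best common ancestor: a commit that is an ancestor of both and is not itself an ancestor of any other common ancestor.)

R

Ancestors of I: {B, I, P, R}.
Ancestors of O: {B, J, L, M, O, Q, R}.
Common ancestors: {B, R}.
Among these, R is not an ancestor of any other common ancestor — it is the merge base.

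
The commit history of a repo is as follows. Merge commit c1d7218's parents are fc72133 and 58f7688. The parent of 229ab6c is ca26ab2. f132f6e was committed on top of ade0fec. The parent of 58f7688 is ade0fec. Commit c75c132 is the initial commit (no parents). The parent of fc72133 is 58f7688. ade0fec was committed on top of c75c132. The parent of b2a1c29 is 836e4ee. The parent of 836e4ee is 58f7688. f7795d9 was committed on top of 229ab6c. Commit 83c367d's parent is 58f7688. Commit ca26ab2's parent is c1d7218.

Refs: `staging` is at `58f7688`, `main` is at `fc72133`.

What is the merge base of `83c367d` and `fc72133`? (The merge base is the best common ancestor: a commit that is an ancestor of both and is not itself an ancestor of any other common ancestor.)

Ancestors of 83c367d: {58f7688, 83c367d, ade0fec, c75c132}.
Ancestors of fc72133: {58f7688, ade0fec, c75c132, fc72133}.
Common ancestors: {58f7688, ade0fec, c75c132}.
Among these, 58f7688 is not an ancestor of any other common ancestor — it is the merge base.

58f7688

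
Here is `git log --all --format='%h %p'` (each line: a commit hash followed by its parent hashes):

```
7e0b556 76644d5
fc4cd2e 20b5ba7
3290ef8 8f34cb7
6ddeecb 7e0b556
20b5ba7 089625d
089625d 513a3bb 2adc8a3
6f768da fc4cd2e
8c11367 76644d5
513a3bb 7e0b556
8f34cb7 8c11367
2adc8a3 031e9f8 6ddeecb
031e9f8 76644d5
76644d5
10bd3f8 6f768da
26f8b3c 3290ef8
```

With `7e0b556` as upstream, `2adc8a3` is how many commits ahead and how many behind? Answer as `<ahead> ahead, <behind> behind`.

3 ahead, 0 behind

Reachable from 2adc8a3: {031e9f8, 2adc8a3, 6ddeecb, 76644d5, 7e0b556}.
Reachable from 7e0b556: {76644d5, 7e0b556}.
Only in 2adc8a3's history (ahead): {031e9f8, 2adc8a3, 6ddeecb} — 3.
Only in 7e0b556's history (behind): {} — 0.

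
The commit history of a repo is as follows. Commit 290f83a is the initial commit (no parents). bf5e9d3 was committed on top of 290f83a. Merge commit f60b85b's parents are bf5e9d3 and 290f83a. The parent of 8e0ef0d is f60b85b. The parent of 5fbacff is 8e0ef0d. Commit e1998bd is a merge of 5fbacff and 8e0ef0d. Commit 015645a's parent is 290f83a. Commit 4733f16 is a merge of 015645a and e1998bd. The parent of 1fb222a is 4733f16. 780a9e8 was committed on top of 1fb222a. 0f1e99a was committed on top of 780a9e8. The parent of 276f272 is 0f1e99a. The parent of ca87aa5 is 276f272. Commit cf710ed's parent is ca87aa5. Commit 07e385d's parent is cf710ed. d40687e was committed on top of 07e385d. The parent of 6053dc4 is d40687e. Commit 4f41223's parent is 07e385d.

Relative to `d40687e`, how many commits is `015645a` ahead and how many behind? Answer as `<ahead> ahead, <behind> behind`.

Reachable from 015645a: {015645a, 290f83a}.
Reachable from d40687e: {015645a, 07e385d, 0f1e99a, 1fb222a, 276f272, 290f83a, 4733f16, 5fbacff, 780a9e8, 8e0ef0d, bf5e9d3, ca87aa5, cf710ed, d40687e, e1998bd, f60b85b}.
Only in 015645a's history (ahead): {} — 0.
Only in d40687e's history (behind): {07e385d, 0f1e99a, 1fb222a, 276f272, 4733f16, 5fbacff, 780a9e8, 8e0ef0d, bf5e9d3, ca87aa5, cf710ed, d40687e, e1998bd, f60b85b} — 14.

0 ahead, 14 behind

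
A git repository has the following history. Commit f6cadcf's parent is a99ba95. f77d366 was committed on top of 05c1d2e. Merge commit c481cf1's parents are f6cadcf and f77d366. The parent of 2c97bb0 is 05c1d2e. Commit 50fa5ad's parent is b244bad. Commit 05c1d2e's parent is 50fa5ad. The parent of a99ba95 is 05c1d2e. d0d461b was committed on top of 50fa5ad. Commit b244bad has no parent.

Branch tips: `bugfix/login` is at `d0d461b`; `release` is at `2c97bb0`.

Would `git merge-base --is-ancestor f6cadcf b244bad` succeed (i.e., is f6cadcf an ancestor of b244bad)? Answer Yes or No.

No

Ancestors of b244bad: {b244bad}.
f6cadcf is not in that set, so it is not an ancestor of b244bad.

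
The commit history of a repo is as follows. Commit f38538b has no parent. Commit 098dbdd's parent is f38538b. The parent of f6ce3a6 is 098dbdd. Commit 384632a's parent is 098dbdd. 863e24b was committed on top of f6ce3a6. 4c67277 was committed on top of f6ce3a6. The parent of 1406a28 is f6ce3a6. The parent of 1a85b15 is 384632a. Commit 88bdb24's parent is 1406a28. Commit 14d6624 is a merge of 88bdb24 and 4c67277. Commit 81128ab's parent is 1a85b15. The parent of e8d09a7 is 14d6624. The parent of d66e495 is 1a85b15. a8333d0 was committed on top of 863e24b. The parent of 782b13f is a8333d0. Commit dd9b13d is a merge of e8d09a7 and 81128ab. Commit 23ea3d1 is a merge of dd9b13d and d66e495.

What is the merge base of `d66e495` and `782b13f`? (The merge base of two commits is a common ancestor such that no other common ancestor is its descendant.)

Ancestors of d66e495: {098dbdd, 1a85b15, 384632a, d66e495, f38538b}.
Ancestors of 782b13f: {098dbdd, 782b13f, 863e24b, a8333d0, f38538b, f6ce3a6}.
Common ancestors: {098dbdd, f38538b}.
Among these, 098dbdd is not an ancestor of any other common ancestor — it is the merge base.

098dbdd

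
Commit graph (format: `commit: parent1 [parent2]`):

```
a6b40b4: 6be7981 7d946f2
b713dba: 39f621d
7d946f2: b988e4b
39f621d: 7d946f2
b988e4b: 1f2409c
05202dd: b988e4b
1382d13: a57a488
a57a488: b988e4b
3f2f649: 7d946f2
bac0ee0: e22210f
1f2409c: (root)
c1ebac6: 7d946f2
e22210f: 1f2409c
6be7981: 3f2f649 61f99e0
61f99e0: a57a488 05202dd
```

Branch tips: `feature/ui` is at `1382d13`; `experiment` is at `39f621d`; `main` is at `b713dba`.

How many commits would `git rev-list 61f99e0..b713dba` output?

3

Reachable from b713dba: {1f2409c, 39f621d, 7d946f2, b713dba, b988e4b}.
Reachable from 61f99e0: {05202dd, 1f2409c, 61f99e0, a57a488, b988e4b}.
In b713dba's history but not 61f99e0's: {39f621d, 7d946f2, b713dba} — 3 commits.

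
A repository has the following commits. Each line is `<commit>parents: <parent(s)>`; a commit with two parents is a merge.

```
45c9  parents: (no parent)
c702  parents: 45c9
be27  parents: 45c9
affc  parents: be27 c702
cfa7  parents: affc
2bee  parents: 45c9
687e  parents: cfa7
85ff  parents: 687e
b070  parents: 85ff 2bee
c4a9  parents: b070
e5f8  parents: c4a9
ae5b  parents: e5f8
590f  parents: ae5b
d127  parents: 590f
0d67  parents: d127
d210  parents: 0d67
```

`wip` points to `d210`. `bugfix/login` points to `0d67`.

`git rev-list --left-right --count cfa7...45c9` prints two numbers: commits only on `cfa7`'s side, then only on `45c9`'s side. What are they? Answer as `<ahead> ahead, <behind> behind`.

Reachable from cfa7: {45c9, affc, be27, c702, cfa7}.
Reachable from 45c9: {45c9}.
Only in cfa7's history (ahead): {affc, be27, c702, cfa7} — 4.
Only in 45c9's history (behind): {} — 0.

4 ahead, 0 behind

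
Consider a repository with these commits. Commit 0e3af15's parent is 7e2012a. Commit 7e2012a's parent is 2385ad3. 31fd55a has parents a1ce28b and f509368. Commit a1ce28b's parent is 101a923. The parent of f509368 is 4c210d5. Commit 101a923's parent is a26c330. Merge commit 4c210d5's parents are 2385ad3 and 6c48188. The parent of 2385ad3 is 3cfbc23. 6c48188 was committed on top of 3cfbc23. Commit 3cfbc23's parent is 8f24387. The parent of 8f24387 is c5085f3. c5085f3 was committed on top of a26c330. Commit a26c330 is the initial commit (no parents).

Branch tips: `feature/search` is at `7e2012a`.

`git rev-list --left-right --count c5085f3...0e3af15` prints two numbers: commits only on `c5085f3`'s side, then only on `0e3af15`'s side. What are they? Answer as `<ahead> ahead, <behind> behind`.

0 ahead, 5 behind

Reachable from c5085f3: {a26c330, c5085f3}.
Reachable from 0e3af15: {0e3af15, 2385ad3, 3cfbc23, 7e2012a, 8f24387, a26c330, c5085f3}.
Only in c5085f3's history (ahead): {} — 0.
Only in 0e3af15's history (behind): {0e3af15, 2385ad3, 3cfbc23, 7e2012a, 8f24387} — 5.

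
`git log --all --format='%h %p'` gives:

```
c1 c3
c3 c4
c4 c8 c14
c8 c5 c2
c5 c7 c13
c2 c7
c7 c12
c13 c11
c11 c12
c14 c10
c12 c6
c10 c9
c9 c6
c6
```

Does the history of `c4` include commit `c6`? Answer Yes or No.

Ancestors of c4 (commits reachable by following parents): {c10, c11, c12, c13, c14, c2, c4, c5, c6, c7, c8, c9}.
c6 is in that set, so it is an ancestor of c4.

Yes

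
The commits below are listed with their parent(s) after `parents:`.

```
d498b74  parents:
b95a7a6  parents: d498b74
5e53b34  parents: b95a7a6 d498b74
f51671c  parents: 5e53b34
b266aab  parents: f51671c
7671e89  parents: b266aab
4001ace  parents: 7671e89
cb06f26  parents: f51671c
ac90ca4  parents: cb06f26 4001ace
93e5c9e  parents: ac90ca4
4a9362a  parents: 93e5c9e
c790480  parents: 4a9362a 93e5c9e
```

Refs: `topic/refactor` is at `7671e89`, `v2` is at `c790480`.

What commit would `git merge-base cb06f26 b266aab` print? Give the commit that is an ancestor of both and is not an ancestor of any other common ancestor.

Ancestors of cb06f26: {5e53b34, b95a7a6, cb06f26, d498b74, f51671c}.
Ancestors of b266aab: {5e53b34, b266aab, b95a7a6, d498b74, f51671c}.
Common ancestors: {5e53b34, b95a7a6, d498b74, f51671c}.
Among these, f51671c is not an ancestor of any other common ancestor — it is the merge base.

f51671c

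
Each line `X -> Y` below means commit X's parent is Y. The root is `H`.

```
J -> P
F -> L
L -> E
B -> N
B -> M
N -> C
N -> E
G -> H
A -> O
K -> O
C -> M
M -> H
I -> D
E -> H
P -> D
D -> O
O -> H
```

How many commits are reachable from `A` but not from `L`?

Reachable from A: {A, H, O}.
Reachable from L: {E, H, L}.
In A's history but not L's: {A, O} — 2 commits.

2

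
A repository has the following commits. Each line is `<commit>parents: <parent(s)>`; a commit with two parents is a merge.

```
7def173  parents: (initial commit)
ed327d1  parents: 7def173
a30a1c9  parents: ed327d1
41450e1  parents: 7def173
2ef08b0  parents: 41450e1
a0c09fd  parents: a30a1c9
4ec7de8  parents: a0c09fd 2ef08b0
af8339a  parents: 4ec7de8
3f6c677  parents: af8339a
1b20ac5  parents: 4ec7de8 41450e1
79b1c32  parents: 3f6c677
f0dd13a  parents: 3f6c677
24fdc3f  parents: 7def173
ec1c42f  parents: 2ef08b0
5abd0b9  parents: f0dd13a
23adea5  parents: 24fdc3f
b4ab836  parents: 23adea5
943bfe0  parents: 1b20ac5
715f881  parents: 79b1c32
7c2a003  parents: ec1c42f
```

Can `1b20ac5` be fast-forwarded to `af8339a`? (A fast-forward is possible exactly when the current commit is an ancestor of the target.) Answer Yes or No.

A fast-forward from 1b20ac5 to af8339a is possible iff 1b20ac5 is an ancestor of af8339a.
Ancestors of af8339a: {2ef08b0, 41450e1, 4ec7de8, 7def173, a0c09fd, a30a1c9, af8339a, ed327d1}.
1b20ac5 is not among them, so fast-forward is not possible.

No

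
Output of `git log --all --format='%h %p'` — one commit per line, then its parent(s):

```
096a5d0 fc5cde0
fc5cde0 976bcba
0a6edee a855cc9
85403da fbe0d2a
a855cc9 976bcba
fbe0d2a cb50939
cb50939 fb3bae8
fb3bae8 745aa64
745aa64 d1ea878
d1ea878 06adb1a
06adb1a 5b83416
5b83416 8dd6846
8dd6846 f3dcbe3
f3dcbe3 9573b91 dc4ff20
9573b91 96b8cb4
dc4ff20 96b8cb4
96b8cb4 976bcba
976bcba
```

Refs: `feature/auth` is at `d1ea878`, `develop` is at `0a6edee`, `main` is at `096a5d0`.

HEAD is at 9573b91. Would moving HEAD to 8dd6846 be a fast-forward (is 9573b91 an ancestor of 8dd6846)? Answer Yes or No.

Yes

A fast-forward from 9573b91 to 8dd6846 is possible iff 9573b91 is an ancestor of 8dd6846.
Ancestors of 8dd6846: {8dd6846, 9573b91, 96b8cb4, 976bcba, dc4ff20, f3dcbe3}.
9573b91 is among them, so fast-forward is possible.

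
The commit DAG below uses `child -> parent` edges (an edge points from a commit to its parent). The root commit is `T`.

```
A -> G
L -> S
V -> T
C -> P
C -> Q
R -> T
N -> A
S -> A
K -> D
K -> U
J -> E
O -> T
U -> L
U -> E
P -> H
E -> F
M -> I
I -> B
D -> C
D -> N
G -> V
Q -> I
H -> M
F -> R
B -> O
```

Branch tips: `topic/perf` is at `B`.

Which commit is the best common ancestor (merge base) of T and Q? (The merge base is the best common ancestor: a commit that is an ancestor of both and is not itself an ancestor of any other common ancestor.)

T

Ancestors of T: {T}.
Ancestors of Q: {B, I, O, Q, T}.
Common ancestors: {T}.
The only common ancestor is T, so it is the merge base.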